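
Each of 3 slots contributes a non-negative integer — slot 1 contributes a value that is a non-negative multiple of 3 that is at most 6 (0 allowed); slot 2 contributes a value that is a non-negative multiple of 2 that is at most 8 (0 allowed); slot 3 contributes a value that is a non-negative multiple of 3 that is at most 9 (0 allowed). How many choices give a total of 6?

4

The generating function for the choices is (1 + t³ + t⁶)·(1 + t² + t⁴ + t⁶ + t⁸)·(1 + t³ + t⁶ + t⁹); the count is [t⁶].
(1 + t³ + t⁶) has coefficients 1,0,0,1,0,0,1 for degrees 0…6.
(1 + t² + t⁴ + t⁶ + t⁸) has coefficients 1,0,1,0,1,0,1 for degrees 0…6.
Finally multiplying by (1 + t³ + t⁶ + t⁹), the product of all factors after the first has coefficients 1,0,1,1,1,1,2 for degrees 0…6.
[t⁶] = 1·2 + 1·1 + 1·1 = 4.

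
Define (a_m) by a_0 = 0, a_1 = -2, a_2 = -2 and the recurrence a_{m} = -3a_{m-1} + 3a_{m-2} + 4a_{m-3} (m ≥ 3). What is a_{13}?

940414

The ordinary generating function has denominator 1 + 3z - 3z^2 - 4z^3.
Iterating the recurrence: a_0,…,a_{13} = 0, -2, -2, 0, -14, 34, -144, 478, -1730, 6048, -21422, 75490, -266544, 940414.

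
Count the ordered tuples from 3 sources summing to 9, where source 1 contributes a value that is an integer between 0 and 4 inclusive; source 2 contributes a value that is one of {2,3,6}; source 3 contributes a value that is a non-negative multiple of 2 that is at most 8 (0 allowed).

7

The generating function for the choices is (1 + z + z² + z³ + z⁴)·(z² + z³ + z⁶)·(1 + z² + z⁴ + z⁶ + z⁸); the count is [z⁹].
(1 + z + z² + z³ + z⁴) has coefficients 1,1,1,1,1 for degrees 0…4.
(z² + z³ + z⁶) has coefficients 0,0,1,1,0,0,1,0,0,0 for degrees 0…9.
Finally multiplying by (1 + z² + z⁴ + z⁶ + z⁸), the product of all factors after the first has coefficients 0,0,1,1,1,1,2,1,2,1 for degrees 0…9.
[z⁹] = 1·1 + 1·2 + 1·1 + 1·2 + 1·1 = 7.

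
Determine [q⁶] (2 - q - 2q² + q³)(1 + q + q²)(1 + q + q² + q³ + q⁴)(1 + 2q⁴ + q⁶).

(2 - q - 2q² + q³) has coefficients 2,-1,-2,1 for degrees 0…3.
(1 + q + q²) has coefficients 1,1,1,0,0,0,0 for degrees 0…6.
Multiplying by (1 + q + q² + q³ + q⁴) gives running coefficients 1,2,3,3,3,2,1 for degrees 0…6.
Finally multiplying by (1 + 2q⁴ + q⁶), the product of all factors after the first has coefficients 1,2,3,3,5,6,8 for degrees 0…6.
[q⁶] = 2·8 − 1·6 − 2·5 + 1·3 = 3.

3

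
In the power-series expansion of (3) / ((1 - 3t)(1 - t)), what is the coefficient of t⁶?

3279

The denominator gives the recurrence a_n = 4a_(n−1) − 3a_(n−2) for n ≥ 2; the numerator fixes a_0 = 3, a_1 = 12.
Iterating: 3, 12, 39, 120, 363, 1092, 3279, so a_6 = 3279.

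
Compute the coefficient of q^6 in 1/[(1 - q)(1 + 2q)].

43

Partial fractions give a closed form: a_n = (1/3)·1^n + (2/3)·(-2)^n.
At n = 6: a_6 = 43.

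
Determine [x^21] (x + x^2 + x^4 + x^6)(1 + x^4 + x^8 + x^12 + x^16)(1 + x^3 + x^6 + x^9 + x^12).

4

(x + x^2 + x^4 + x^6) has coefficients 0,1,1,0,1,0,1 for degrees 0…6.
(1 + x^4 + x^8 + x^12 + x^16) has coefficients 1,0,0,0,1,0,0,0,1,0,0,0,1,0,0,0,1,0,0,0,0,0 for degrees 0…21.
Finally multiplying by (1 + x^3 + x^6 + x^9 + x^12), the product of all factors after the first has coefficients 1,0,0,1,1,0,1,1,1,1,1,1,2,1,1,1,2,1,1,1,1,1 for degrees 0…21.
[x^21] = 1·1 + 1·1 + 1·1 + 1·1 = 4.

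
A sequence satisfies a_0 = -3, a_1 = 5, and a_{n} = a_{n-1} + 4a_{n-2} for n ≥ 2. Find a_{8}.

The ordinary generating function has denominator 1 - y - 4y^2.
Iterating the recurrence: a_0,…,a_{8} = -3, 5, -7, 13, -15, 37, -23, 125, 33.

33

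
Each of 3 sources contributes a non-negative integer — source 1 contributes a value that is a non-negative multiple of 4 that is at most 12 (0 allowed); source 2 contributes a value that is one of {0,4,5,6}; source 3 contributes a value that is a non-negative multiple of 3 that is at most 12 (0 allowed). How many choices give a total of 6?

2

The generating function for the choices is (1 + t^4 + t^8 + t^12)·(1 + t^4 + t^5 + t^6)·(1 + t^3 + t^6 + t^9 + t^12); the count is [t^6].
(1 + t^4 + t^8 + t^12) has coefficients 1,0,0,0,1,0,0 for degrees 0…6.
(1 + t^4 + t^5 + t^6) has coefficients 1,0,0,0,1,1,1 for degrees 0…6.
Finally multiplying by (1 + t^3 + t^6 + t^9 + t^12), the product of all factors after the first has coefficients 1,0,0,1,1,1,2 for degrees 0…6.
[t^6] = 1·2 + 1·0 = 2.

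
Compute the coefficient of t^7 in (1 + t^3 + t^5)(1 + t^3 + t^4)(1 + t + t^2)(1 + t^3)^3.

15

(1 + t^3 + t^5) has coefficients 1,0,0,1,0,1 for degrees 0…5.
(1 + t^3 + t^4) has coefficients 1,0,0,1,1,0,0,0 for degrees 0…7.
Multiplying by (1 + t + t^2) gives running coefficients 1,1,1,1,2,2,1,0 for degrees 0…7.
Finally multiplying by (1 + t^3)^3, the product of all factors after the first has coefficients 1,1,1,4,5,5,7,9 for degrees 0…7.
[t^7] = 1·9 + 1·5 + 1·1 = 15.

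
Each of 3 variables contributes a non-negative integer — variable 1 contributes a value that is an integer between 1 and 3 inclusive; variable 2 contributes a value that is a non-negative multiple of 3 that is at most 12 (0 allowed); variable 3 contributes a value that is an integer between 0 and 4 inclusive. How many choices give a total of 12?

The generating function for the choices is (t + t² + t³)·(1 + t³ + t⁶ + t⁹ + t¹²)·(1 + t + t² + t³ + t⁴); the count is [t¹²].
(t + t² + t³) has coefficients 0,1,1,1 for degrees 0…3.
(1 + t³ + t⁶ + t⁹ + t¹²) has coefficients 1,0,0,1,0,0,1,0,0,1,0,0,1 for degrees 0…12.
Finally multiplying by (1 + t + t² + t³ + t⁴), the product of all factors after the first has coefficients 1,1,1,2,2,1,2,2,1,2,2,1,2 for degrees 0…12.
[t¹²] = 1·1 + 1·2 + 1·2 = 5.

5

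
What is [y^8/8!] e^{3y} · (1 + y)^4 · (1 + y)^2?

The EGF product rule gives c_8 = Σ_{k_1+k_2+k_3=8} C(8; k_1,k_2,k_3) · ∏ g_i(k_i), where e^{3y} gives (3)^k; (1+y)^4 gives the falling factorial (4)_k; (1+y)^2 gives the falling factorial (2)_k.
g_1(k) for k = 0…8: 1, 3, 9, 27, 81, 243, 729, 2187, 6561.
g_2(k) for k = 0…8: 1, 4, 12, 24, 24, 0, 0, 0, 0.
g_3(k) for k = 0…8: 1, 2, 2, 0, 0, 0, 0, 0, 0.
First combine the last two factors: h(k) = Σ_j C(k,j)·g_2(j)·g_3(k−j) for k = 0…8: 1, 6, 30, 120, 360, 720, 720, 0, 0.
c_8 = Σ_k C(8,k)·g_1(k)·h(8−k) = 28·9·720 + 56·27·720 + 70·81·360 + 56·243·120 + 28·729·30 + 8·2187·6 + 1·6561·1 = 181440 + 1088640 + 2041200 + 1632960 + 612360 + 104976 + 6561 = 5668137.

5668137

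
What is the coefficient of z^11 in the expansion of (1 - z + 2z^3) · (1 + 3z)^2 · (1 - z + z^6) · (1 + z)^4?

41

(1 - z + 2z^3) has coefficients 1,-1,0,2 for degrees 0…3.
(1 + 3z)^2 has coefficients 1,6,9,0,0,0,0,0,0,0,0,0 for degrees 0…11.
Multiplying by (1 - z + z^6) gives running coefficients 1,5,3,-9,0,0,1,6,9,0,0,0 for degrees 0…11.
Finally multiplying by (1 + z)^4, the product of all factors after the first has coefficients 1,9,29,37,3,-37,-32,1,39,76,79,42 for degrees 0…11.
[z^11] = 1·42 − 1·79 + 2·39 = 41.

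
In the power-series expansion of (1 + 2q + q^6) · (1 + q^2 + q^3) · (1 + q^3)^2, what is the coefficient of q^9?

6

(1 + 2q + q^6) has coefficients 1,2,0,0,0,0,1 for degrees 0…6.
(1 + q^2 + q^3) has coefficients 1,0,1,1,0,0,0,0,0,0 for degrees 0…9.
Finally multiplying by (1 + q^3)^2, the product of all factors after the first has coefficients 1,0,1,3,0,2,3,0,1,1 for degrees 0…9.
[q^9] = 1·1 + 2·1 + 1·3 = 6.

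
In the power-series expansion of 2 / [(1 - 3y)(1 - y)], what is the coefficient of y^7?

Partial fractions give a closed form: a_n = (3)·3^n + (-1)·1^n.
At n = 7: a_7 = 6560.

6560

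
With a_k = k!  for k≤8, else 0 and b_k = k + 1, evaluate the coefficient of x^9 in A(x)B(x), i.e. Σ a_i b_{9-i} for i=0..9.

The convolution is the x^9 coefficient of A(x)B(x).
Σ = 1·10 + 1·9 + 2·8 + 6·7 + 24·6 + 120·5 + 720·4 + 5040·3 + 40320·2 + 0·1 = 99461.

99461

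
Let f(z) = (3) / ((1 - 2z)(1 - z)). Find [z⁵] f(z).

The denominator gives the recurrence a_n = 3a_(n−1) − 2a_(n−2) for n ≥ 3; the numerator fixes a_0 = 3, a_1 = 9, a_2 = 21.
Iterating: 3, 9, 21, 45, 93, 189, so a_5 = 189.

189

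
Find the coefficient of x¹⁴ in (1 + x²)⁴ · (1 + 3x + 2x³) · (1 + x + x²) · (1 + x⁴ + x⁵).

48

(1 + x²)⁴ has coefficients 1,0,4,0,6,0,4,0,1 for degrees 0…8.
(1 + 3x + 2x³) has coefficients 1,3,0,2,0,0,0,0,0,0,0,0,0,0,0 for degrees 0…14.
Multiplying by (1 + x + x²) gives running coefficients 1,4,4,5,2,2,0,0,0,0,0,0,0,0,0 for degrees 0…14.
Finally multiplying by (1 + x⁴ + x⁵), the product of all factors after the first has coefficients 1,4,4,5,3,7,8,9,7,4,2,0,0,0,0 for degrees 0…14.
[x¹⁴] = 1·0 + 4·0 + 6·2 + 4·7 + 1·8 = 48.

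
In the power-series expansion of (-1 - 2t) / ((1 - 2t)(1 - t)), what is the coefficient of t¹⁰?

The denominator gives the recurrence a_n = 3a_(n−1) − 2a_(n−2) for n ≥ 2; the numerator fixes a_0 = -1, a_1 = -5.
Iterating: -1, -5, -13, -29, -61, -125, -253, -509, -1021, -2045, -4093, so a_10 = -4093.

-4093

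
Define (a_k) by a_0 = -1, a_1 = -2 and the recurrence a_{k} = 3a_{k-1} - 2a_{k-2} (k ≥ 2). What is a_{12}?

The ordinary generating function has denominator 1 - 3x + 2x^2.
Iterating the recurrence: a_0,…,a_{12} = -1, -2, -4, -8, -16, -32, -64, -128, -256, -512, -1024, -2048, -4096.

-4096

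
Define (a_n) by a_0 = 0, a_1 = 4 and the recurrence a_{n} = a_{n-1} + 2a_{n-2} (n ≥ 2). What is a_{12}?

The ordinary generating function has denominator 1 - z - 2z^2.
Iterating the recurrence: a_0,…,a_{12} = 0, 4, 4, 12, 20, 44, 84, 172, 340, 684, 1364, 2732, 5460.

5460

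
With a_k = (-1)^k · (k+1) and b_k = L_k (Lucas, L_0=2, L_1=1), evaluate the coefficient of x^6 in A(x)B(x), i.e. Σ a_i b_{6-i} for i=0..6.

24

Write out a_i and b_{6-i} for i = 0,…,6 and sum the products.
Σ = 1·18 − 2·11 + 3·7 − 4·4 + 5·3 − 6·1 + 7·2 = 24.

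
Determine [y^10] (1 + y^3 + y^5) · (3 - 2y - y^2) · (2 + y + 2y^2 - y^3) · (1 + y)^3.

-18

(1 + y^3 + y^5) has coefficients 1,0,0,1,0,1 for degrees 0…5.
(3 - 2y - y^2) has coefficients 3,-2,-1,0,0,0,0,0,0,0,0 for degrees 0…10.
Multiplying by (2 + y + 2y^2 - y^3) gives running coefficients 6,-1,2,-8,0,1,0,0,0,0,0 for degrees 0…10.
Finally multiplying by (1 + y)^3, the product of all factors after the first has coefficients 6,17,17,1,-19,-21,-5,3,1,0,0 for degrees 0…10.
[y^10] = 1·0 + 1·3 + 1·(-21) = -18.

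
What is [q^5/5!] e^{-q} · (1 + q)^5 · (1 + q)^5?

The EGF product rule gives c_5 = Σ_{k_1+k_2+k_3=5} C(5; k_1,k_2,k_3) · ∏ g_i(k_i), where e^{-q} gives (-1)^k; (1+q)^5 gives the falling factorial (5)_k; (1+q)^5 gives the falling factorial (5)_k.
g_1(k) for k = 0…5: 1, -1, 1, -1, 1, -1.
g_2(k) for k = 0…5: 1, 5, 20, 60, 120, 120.
g_3(k) for k = 0…5: 1, 5, 20, 60, 120, 120.
First combine the last two factors: h(k) = Σ_j C(k,j)·g_2(j)·g_3(k−j) for k = 0…5: 1, 10, 90, 720, 5040, 30240.
c_5 = Σ_k C(5,k)·g_1(k)·h(5−k) = 1·1·30240 + 5·(-1)·5040 + 10·1·720 + 10·(-1)·90 + 5·1·10 + 1·(-1)·1 = 30240 − 25200 + 7200 − 900 + 50 − 1 = 11389.

11389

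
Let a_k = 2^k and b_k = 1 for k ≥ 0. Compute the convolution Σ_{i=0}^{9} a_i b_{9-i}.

1023

This is [x^9] in the product of the two ordinary generating functions.
Σ = 1·1 + 2·1 + 4·1 + 8·1 + 16·1 + 32·1 + 64·1 + 128·1 + 256·1 + 512·1 = 1023.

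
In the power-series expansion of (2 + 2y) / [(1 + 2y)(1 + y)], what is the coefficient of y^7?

Partial fractions give a closed form: a_n = (2)·(-2)^n.
At n = 7: a_7 = -256.

-256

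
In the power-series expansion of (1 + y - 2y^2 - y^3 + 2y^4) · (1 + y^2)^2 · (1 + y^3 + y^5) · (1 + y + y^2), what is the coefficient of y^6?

4

(1 + y - 2y^2 - y^3 + 2y^4) has coefficients 1,1,-2,-1,2 for degrees 0…4.
(1 + y^2)^2 has coefficients 1,0,2,0,1,0,0 for degrees 0…6.
Multiplying by (1 + y^3 + y^5) gives running coefficients 1,0,2,1,1,3,0 for degrees 0…6.
Finally multiplying by (1 + y + y^2), the product of all factors after the first has coefficients 1,1,3,3,4,5,4 for degrees 0…6.
[y^6] = 1·4 + 1·5 − 2·4 − 1·3 + 2·3 = 4.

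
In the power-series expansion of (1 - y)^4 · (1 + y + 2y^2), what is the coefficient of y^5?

(1 - y)^4 has coefficients 1,-4,6,-4,1 for degrees 0…4.
(1 + y + 2y^2) has coefficients 1,1,2,0,0,0 for degrees 0…5.
[y^5] = 1·0 − 4·0 + 6·0 − 4·2 + 1·1 = -7.

-7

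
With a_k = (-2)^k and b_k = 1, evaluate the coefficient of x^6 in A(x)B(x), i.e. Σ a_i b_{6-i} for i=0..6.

This is [x^6] in the product of the two ordinary generating functions.
Σ = 1·1 − 2·1 + 4·1 − 8·1 + 16·1 − 32·1 + 64·1 = 43.

43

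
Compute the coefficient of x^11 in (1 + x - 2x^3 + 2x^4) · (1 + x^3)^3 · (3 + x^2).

(1 + x - 2x^3 + 2x^4) has coefficients 1,1,0,-2,2 for degrees 0…4.
(1 + x^3)^3 has coefficients 1,0,0,3,0,0,3,0,0,1,0,0 for degrees 0…11.
Finally multiplying by (3 + x^2), the product of all factors after the first has coefficients 3,0,1,9,0,3,9,0,3,3,0,1 for degrees 0…11.
[x^11] = 1·1 + 1·0 − 2·3 + 2·0 = -5.

-5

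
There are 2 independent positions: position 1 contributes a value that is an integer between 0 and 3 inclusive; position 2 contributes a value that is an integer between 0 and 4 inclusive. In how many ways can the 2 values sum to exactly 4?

The generating function for the choices is (1 + x + x^2 + x^3)·(1 + x + x^2 + x^3 + x^4); the count is [x^4].
(1 + x + x^2 + x^3) has coefficients 1,1,1,1 for degrees 0…3.
(1 + x + x^2 + x^3 + x^4) has coefficients 1,1,1,1,1 for degrees 0…4.
[x^4] = 1·1 + 1·1 + 1·1 + 1·1 = 4.

4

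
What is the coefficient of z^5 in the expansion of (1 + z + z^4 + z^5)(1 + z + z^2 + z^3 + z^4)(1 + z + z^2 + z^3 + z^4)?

12

(1 + z + z^4 + z^5) has coefficients 1,1,0,0,1,1 for degrees 0…5.
(1 + z + z^2 + z^3 + z^4) has coefficients 1,1,1,1,1,0 for degrees 0…5.
Finally multiplying by (1 + z + z^2 + z^3 + z^4), the product of all factors after the first has coefficients 1,2,3,4,5,4 for degrees 0…5.
[z^5] = 1·4 + 1·5 + 1·2 + 1·1 = 12.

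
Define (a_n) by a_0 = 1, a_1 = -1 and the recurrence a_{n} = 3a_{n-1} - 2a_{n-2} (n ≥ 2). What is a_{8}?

-509

The ordinary generating function has denominator 1 - 3y + 2y^2.
Iterating the recurrence: a_0,…,a_{8} = 1, -1, -5, -13, -29, -61, -125, -253, -509.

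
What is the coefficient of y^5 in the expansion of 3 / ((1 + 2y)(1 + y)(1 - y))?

Partial fractions give a closed form: a_n = (4)·(-2)^n + (-3/2)·(-1)^n + (1/2)·1^n.
At n = 5: a_5 = -126.

-126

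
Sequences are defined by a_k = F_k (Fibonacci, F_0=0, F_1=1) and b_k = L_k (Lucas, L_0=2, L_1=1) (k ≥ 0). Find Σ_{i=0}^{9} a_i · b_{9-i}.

The convolution is the x^9 coefficient of A(x)B(x).
Σ = 0·76 + 1·47 + 1·29 + 2·18 + 3·11 + 5·7 + 8·4 + 13·3 + 21·1 + 34·2 = 340.

340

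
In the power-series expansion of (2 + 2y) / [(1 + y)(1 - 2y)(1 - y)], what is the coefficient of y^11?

8190

Partial fractions give a closed form: a_n = (4)·2^n + (-2)·1^n.
At n = 11: a_11 = 8190.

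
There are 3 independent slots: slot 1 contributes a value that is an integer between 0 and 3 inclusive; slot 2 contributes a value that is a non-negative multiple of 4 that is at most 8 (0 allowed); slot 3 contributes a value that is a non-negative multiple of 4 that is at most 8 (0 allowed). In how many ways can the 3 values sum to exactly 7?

The generating function for the choices is (1 + t + t^2 + t^3)·(1 + t^4 + t^8)·(1 + t^4 + t^8); the count is [t^7].
(1 + t + t^2 + t^3) has coefficients 1,1,1,1 for degrees 0…3.
(1 + t^4 + t^8) has coefficients 1,0,0,0,1,0,0,0 for degrees 0…7.
Finally multiplying by (1 + t^4 + t^8), the product of all factors after the first has coefficients 1,0,0,0,2,0,0,0 for degrees 0…7.
[t^7] = 1·0 + 1·0 + 1·0 + 1·2 = 2.

2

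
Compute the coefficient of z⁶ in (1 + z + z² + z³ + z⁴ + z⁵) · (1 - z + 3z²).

2

(1 + z + z² + z³ + z⁴ + z⁵) has coefficients 1,1,1,1,1,1 for degrees 0…5.
(1 - z + 3z²) has coefficients 1,-1,3,0,0,0,0 for degrees 0…6.
[z⁶] = 1·0 + 1·0 + 1·0 + 1·0 + 1·3 + 1·(-1) = 2.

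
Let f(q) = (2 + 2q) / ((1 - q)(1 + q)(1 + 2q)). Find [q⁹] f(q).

Partial fractions give a closed form: a_n = (2/3)·1^n + (4/3)·(-2)^n.
At n = 9: a_9 = -682.

-682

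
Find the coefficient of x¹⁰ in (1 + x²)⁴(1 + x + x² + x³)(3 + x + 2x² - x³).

(1 + x²)⁴ has coefficients 1,0,4,0,6,0,4,0,1 for degrees 0…8.
(1 + x + x² + x³) has coefficients 1,1,1,1,0,0,0,0,0,0,0 for degrees 0…10.
Finally multiplying by (3 + x + 2x² - x³), the product of all factors after the first has coefficients 3,4,6,5,2,1,-1,0,0,0,0 for degrees 0…10.
[x¹⁰] = 1·0 + 4·0 + 6·(-1) + 4·2 + 1·6 = 8.

8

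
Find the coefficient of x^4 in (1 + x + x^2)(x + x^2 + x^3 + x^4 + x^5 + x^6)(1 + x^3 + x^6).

(1 + x + x^2) has coefficients 1,1,1 for degrees 0…2.
(x + x^2 + x^3 + x^4 + x^5 + x^6) has coefficients 0,1,1,1,1 for degrees 0…4.
Finally multiplying by (1 + x^3 + x^6), the product of all factors after the first has coefficients 0,1,1,1,2 for degrees 0…4.
[x^4] = 1·2 + 1·1 + 1·1 = 4.

4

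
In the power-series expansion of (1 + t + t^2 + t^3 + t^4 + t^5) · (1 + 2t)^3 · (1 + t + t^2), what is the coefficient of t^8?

54

(1 + t + t^2 + t^3 + t^4 + t^5) has coefficients 1,1,1,1,1,1 for degrees 0…5.
(1 + 2t)^3 has coefficients 1,6,12,8,0,0,0,0,0 for degrees 0…8.
Finally multiplying by (1 + t + t^2), the product of all factors after the first has coefficients 1,7,19,26,20,8,0,0,0 for degrees 0…8.
[t^8] = 1·0 + 1·0 + 1·0 + 1·8 + 1·20 + 1·26 = 54.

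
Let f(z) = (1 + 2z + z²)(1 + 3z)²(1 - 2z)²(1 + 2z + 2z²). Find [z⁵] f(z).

(1 + 2z + z²) has coefficients 1,2,1 for degrees 0…2.
(1 + 3z)² has coefficients 1,6,9,0,0,0 for degrees 0…5.
Multiplying by (1 - 2z)² gives running coefficients 1,2,-11,-12,36,0 for degrees 0…5.
Finally multiplying by (1 + 2z + 2z²), the product of all factors after the first has coefficients 1,4,-5,-30,-10,48 for degrees 0…5.
[z⁵] = 1·48 + 2·(-10) + 1·(-30) = -2.

-2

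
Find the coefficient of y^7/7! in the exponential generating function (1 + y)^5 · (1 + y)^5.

The EGF product rule gives c_7 = Σ_{k_1+k_2=7} C(7; k_1,k_2) · ∏ g_i(k_i), where (1+y)^5 gives the falling factorial (5)_k; (1+y)^5 gives the falling factorial (5)_k.
g_1(k) for k = 0…7: 1, 5, 20, 60, 120, 120, 0, 0.
g_2(k) for k = 0…7: 1, 5, 20, 60, 120, 120, 0, 0.
c_7 = Σ_k C(7,k)·g_1(k)·g_2(7−k) = 21·20·120 + 35·60·120 + 35·120·60 + 21·120·20 = 50400 + 252000 + 252000 + 50400 = 604800.

604800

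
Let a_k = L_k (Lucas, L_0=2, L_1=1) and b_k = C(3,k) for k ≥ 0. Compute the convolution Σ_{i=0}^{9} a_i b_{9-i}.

322

Write out a_i and b_{9-i} for i = 0,…,9 and sum the products.
Σ = 2·0 + 1·0 + 3·0 + 4·0 + 7·0 + 11·0 + 18·1 + 29·3 + 47·3 + 76·1 = 322.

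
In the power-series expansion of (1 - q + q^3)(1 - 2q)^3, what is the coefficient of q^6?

-8

(1 - q + q^3) has coefficients 1,-1,0,1 for degrees 0…3.
(1 - 2q)^3 has coefficients 1,-6,12,-8,0,0,0 for degrees 0…6.
[q^6] = 1·0 − 1·0 + 1·(-8) = -8.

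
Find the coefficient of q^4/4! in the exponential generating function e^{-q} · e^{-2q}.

The EGF product rule gives c_4 = Σ_{k_1+k_2=4} C(4; k_1,k_2) · ∏ g_i(k_i), where e^{-q} gives (-1)^k; e^{-2q} gives (-2)^k.
g_1(k) for k = 0…4: 1, -1, 1, -1, 1.
g_2(k) for k = 0…4: 1, -2, 4, -8, 16.
c_4 = Σ_k C(4,k)·g_1(k)·g_2(4−k) = 1·1·16 + 4·(-1)·(-8) + 6·1·4 + 4·(-1)·(-2) + 1·1·1 = 16 + 32 + 24 + 8 + 1 = 81.

81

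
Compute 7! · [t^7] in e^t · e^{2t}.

The EGF product rule gives c_7 = Σ_{k_1+k_2=7} C(7; k_1,k_2) · ∏ g_i(k_i), where e^t gives (1)^k; e^{2t} gives (2)^k.
g_1(k) for k = 0…7: 1, 1, 1, 1, 1, 1, 1, 1.
g_2(k) for k = 0…7: 1, 2, 4, 8, 16, 32, 64, 128.
c_7 = Σ_k C(7,k)·g_1(k)·g_2(7−k) = 1·1·128 + 7·1·64 + 21·1·32 + 35·1·16 + 35·1·8 + 21·1·4 + 7·1·2 + 1·1·1 = 128 + 448 + 672 + 560 + 280 + 84 + 14 + 1 = 2187.

2187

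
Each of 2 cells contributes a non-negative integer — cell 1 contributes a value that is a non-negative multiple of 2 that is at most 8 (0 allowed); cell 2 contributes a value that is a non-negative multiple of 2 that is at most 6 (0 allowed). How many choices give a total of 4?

The generating function for the choices is (1 + y² + y⁴ + y⁶ + y⁸)·(1 + y² + y⁴ + y⁶); the count is [y⁴].
(1 + y² + y⁴ + y⁶ + y⁸) has coefficients 1,0,1,0,1 for degrees 0…4.
(1 + y² + y⁴ + y⁶) has coefficients 1,0,1,0,1 for degrees 0…4.
[y⁴] = 1·1 + 1·1 + 1·1 = 3.

3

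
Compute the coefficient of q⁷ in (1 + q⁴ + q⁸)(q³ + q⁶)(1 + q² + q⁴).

(1 + q⁴ + q⁸) has coefficients 1,0,0,0,1,0,0,0 for degrees 0…7.
(q³ + q⁶) has coefficients 0,0,0,1,0,0,1,0 for degrees 0…7.
Finally multiplying by (1 + q² + q⁴), the product of all factors after the first has coefficients 0,0,0,1,0,1,1,1 for degrees 0…7.
[q⁷] = 1·1 + 1·1 = 2.

2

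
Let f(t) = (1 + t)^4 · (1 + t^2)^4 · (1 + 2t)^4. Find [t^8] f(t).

3183

(1 + t)^4 has coefficients 1,4,6,4,1 for degrees 0…4.
(1 + t^2)^4 has coefficients 1,0,4,0,6,0,4,0,1 for degrees 0…8.
Finally multiplying by (1 + 2t)^4, the product of all factors after the first has coefficients 1,8,28,64,118,176,212,224,193 for degrees 0…8.
[t^8] = 1·193 + 4·224 + 6·212 + 4·176 + 1·118 = 3183.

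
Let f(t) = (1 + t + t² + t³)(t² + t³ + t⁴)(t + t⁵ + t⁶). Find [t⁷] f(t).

3

(1 + t + t² + t³) has coefficients 1,1,1,1 for degrees 0…3.
(t² + t³ + t⁴) has coefficients 0,0,1,1,1,0,0,0 for degrees 0…7.
Finally multiplying by (t + t⁵ + t⁶), the product of all factors after the first has coefficients 0,0,0,1,1,1,0,1 for degrees 0…7.
[t⁷] = 1·1 + 1·0 + 1·1 + 1·1 = 3.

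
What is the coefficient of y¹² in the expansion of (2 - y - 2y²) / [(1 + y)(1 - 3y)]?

575728

The denominator gives the recurrence a_n = 2a_(n−1) + 3a_(n−2) for n ≥ 3; the numerator fixes a_0 = 2, a_1 = 3, a_2 = 10.
Iterating: 2, 3, 10, 29, 88, 263, 790, 2369, 7108, 21323, 63970, 191909, 575728, so a_12 = 575728.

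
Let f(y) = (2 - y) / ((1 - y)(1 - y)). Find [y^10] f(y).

The denominator gives the recurrence a_n = 2a_(n−1) − a_(n−2) for n ≥ 3; the numerator fixes a_0 = 2, a_1 = 3, a_2 = 4.
Iterating: 2, 3, 4, 5, 6, 7, 8, 9, 10, 11, 12, so a_10 = 12.

12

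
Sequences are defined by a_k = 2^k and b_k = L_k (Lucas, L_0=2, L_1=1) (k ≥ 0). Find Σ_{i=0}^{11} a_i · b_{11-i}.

11445

This is [x^11] in the product of the two ordinary generating functions.
Σ = 1·199 + 2·123 + 4·76 + 8·47 + 16·29 + 32·18 + 64·11 + 128·7 + 256·4 + 512·3 + 1024·1 + 2048·2 = 11445.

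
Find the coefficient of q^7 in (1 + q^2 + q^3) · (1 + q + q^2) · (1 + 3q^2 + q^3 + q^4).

(1 + q^2 + q^3) has coefficients 1,0,1,1 for degrees 0…3.
(1 + q + q^2) has coefficients 1,1,1,0,0,0,0,0 for degrees 0…7.
Finally multiplying by (1 + 3q^2 + q^3 + q^4), the product of all factors after the first has coefficients 1,1,4,4,5,2,1,0 for degrees 0…7.
[q^7] = 1·0 + 1·2 + 1·5 = 7.

7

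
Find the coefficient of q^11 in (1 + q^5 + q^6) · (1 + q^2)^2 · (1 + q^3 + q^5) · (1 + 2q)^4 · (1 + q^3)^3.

(1 + q^5 + q^6) has coefficients 1,0,0,0,0,1,1 for degrees 0…6.
(1 + q^2)^2 has coefficients 1,0,2,0,1,0,0,0,0,0,0,0 for degrees 0…11.
Multiplying by (1 + q^3 + q^5) gives running coefficients 1,0,2,1,1,3,0,3,0,1,0,0 for degrees 0…11.
Multiplying by (1 + 2q)^4 gives running coefficients 1,8,26,49,73,99,112,123,136,121,104,72 for degrees 0…11.
Finally multiplying by (1 + q^3)^3, the product of all factors after the first has coefficients 1,8,26,52,97,177,262,366,511,605,700,803 for degrees 0…11.
[q^11] = 1·803 + 1·262 + 1·177 = 1242.

1242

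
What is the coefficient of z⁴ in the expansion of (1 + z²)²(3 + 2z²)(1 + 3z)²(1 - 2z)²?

(1 + z²)² has coefficients 1,0,2,0,1 for degrees 0…4.
(3 + 2z²) has coefficients 3,0,2,0,0 for degrees 0…4.
Multiplying by (1 + 3z)² gives running coefficients 3,18,29,12,18 for degrees 0…4.
Finally multiplying by (1 - 2z)², the product of all factors after the first has coefficients 3,6,-31,-32,86 for degrees 0…4.
[z⁴] = 1·86 + 2·(-31) + 1·3 = 27.

27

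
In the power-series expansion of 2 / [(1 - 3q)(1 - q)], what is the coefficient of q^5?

728

Partial fractions give a closed form: a_n = (3)·3^n + (-1)·1^n.
At n = 5: a_5 = 728.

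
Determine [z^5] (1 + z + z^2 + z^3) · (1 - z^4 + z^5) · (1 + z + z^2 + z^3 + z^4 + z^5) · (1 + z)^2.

(1 + z + z^2 + z^3) has coefficients 1,1,1,1 for degrees 0…3.
(1 - z^4 + z^5) has coefficients 1,0,0,0,-1,1 for degrees 0…5.
Multiplying by (1 + z + z^2 + z^3 + z^4 + z^5) gives running coefficients 1,1,1,1,0,1 for degrees 0…5.
Finally multiplying by (1 + z)^2, the product of all factors after the first has coefficients 1,3,4,4,3,2 for degrees 0…5.
[z^5] = 1·2 + 1·3 + 1·4 + 1·4 = 13.

13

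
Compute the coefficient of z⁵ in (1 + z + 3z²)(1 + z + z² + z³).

3

(1 + z + 3z²) has coefficients 1,1,3 for degrees 0…2.
(1 + z + z² + z³) has coefficients 1,1,1,1,0,0 for degrees 0…5.
[z⁵] = 1·0 + 1·0 + 3·1 = 3.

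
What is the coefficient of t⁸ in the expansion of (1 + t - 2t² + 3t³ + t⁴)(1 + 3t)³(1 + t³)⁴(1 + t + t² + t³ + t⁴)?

(1 + t - 2t² + 3t³ + t⁴) has coefficients 1,1,-2,3,1 for degrees 0…4.
(1 + 3t)³ has coefficients 1,9,27,27,0,0,0,0,0 for degrees 0…8.
Multiplying by (1 + t³)⁴ gives running coefficients 1,9,27,31,36,108,114,54,162 for degrees 0…8.
Finally multiplying by (1 + t + t² + t³ + t⁴), the product of all factors after the first has coefficients 1,10,37,68,104,211,316,343,474 for degrees 0…8.
[t⁸] = 1·474 + 1·343 − 2·316 + 3·211 + 1·104 = 922.

922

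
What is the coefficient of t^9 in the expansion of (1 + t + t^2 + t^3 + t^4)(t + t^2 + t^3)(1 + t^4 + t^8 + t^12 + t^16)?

4

(1 + t + t^2 + t^3 + t^4) has coefficients 1,1,1,1,1 for degrees 0…4.
(t + t^2 + t^3) has coefficients 0,1,1,1,0,0,0,0,0,0 for degrees 0…9.
Finally multiplying by (1 + t^4 + t^8 + t^12 + t^16), the product of all factors after the first has coefficients 0,1,1,1,0,1,1,1,0,1 for degrees 0…9.
[t^9] = 1·1 + 1·0 + 1·1 + 1·1 + 1·1 = 4.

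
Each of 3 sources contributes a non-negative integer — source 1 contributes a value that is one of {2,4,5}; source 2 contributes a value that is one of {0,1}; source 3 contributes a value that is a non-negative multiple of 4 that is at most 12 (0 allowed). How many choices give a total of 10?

The generating function for the choices is (y^2 + y^4 + y^5)·(1 + y)·(1 + y^4 + y^8 + y^12); the count is [y^10].
(y^2 + y^4 + y^5) has coefficients 0,0,1,0,1,1 for degrees 0…5.
(1 + y) has coefficients 1,1,0,0,0,0,0,0,0,0,0 for degrees 0…10.
Finally multiplying by (1 + y^4 + y^8 + y^12), the product of all factors after the first has coefficients 1,1,0,0,1,1,0,0,1,1,0 for degrees 0…10.
[y^10] = 1·1 + 1·0 + 1·1 = 2.

2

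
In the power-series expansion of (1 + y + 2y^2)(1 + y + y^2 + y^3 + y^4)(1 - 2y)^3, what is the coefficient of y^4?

(1 + y + 2y^2) has coefficients 1,1,2 for degrees 0…2.
(1 + y + y^2 + y^3 + y^4) has coefficients 1,1,1,1,1 for degrees 0…4.
Finally multiplying by (1 - 2y)^3, the product of all factors after the first has coefficients 1,-5,7,-1,-1 for degrees 0…4.
[y^4] = 1·(-1) + 1·(-1) + 2·7 = 12.

12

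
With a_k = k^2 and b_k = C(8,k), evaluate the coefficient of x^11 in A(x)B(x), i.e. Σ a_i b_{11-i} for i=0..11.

This is [x^11] in the product of the two ordinary generating functions.
Σ = 0·0 + 1·0 + 4·0 + 9·1 + 16·8 + 25·28 + 36·56 + 49·70 + 64·56 + 81·28 + 100·8 + 121·1 = 13056.

13056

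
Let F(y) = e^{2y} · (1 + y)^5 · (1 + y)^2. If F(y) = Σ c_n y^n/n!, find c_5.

The EGF product rule gives c_5 = Σ_{k_1+k_2+k_3=5} C(5; k_1,k_2,k_3) · ∏ g_i(k_i), where e^{2y} gives (2)^k; (1+y)^5 gives the falling factorial (5)_k; (1+y)^2 gives the falling factorial (2)_k.
g_1(k) for k = 0…5: 1, 2, 4, 8, 16, 32.
g_2(k) for k = 0…5: 1, 5, 20, 60, 120, 120.
g_3(k) for k = 0…5: 1, 2, 2, 0, 0, 0.
First combine the last two factors: h(k) = Σ_j C(k,j)·g_2(j)·g_3(k−j) for k = 0…5: 1, 7, 42, 210, 840, 2520.
c_5 = Σ_k C(5,k)·g_1(k)·h(5−k) = 1·1·2520 + 5·2·840 + 10·4·210 + 10·8·42 + 5·16·7 + 1·32·1 = 2520 + 8400 + 8400 + 3360 + 560 + 32 = 23272.

23272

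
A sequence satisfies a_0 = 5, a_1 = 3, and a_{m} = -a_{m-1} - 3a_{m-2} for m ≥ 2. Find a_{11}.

1224

The ordinary generating function has denominator 1 + y + 3y^2.
Iterating the recurrence: a_0,…,a_{11} = 5, 3, -18, 9, 45, -72, -63, 279, -90, -747, 1017, 1224.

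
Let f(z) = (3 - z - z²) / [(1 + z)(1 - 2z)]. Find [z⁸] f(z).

The denominator gives the recurrence a_n = a_(n−1) + 2a_(n−2) for n ≥ 3; the numerator fixes a_0 = 3, a_1 = 2, a_2 = 7.
Iterating: 3, 2, 7, 11, 25, 47, 97, 191, 385, so a_8 = 385.

385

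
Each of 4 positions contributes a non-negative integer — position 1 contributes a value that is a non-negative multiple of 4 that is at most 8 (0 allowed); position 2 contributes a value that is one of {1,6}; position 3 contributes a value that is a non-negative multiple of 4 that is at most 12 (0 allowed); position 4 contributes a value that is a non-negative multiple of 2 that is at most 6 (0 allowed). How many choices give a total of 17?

The generating function for the choices is (1 + t⁴ + t⁸)·(t + t⁶)·(1 + t⁴ + t⁸ + t¹²)·(1 + t² + t⁴ + t⁶); the count is [t¹⁷].
(1 + t⁴ + t⁸) has coefficients 1,0,0,0,1,0,0,0,1 for degrees 0…8.
(t + t⁶) has coefficients 0,1,0,0,0,0,1,0,0,0,0,0,0,0,0,0,0,0 for degrees 0…17.
Multiplying by (1 + t⁴ + t⁸ + t¹²) gives running coefficients 0,1,0,0,0,1,1,0,0,1,1,0,0,1,1,0,0,0 for degrees 0…17.
Finally multiplying by (1 + t² + t⁴ + t⁶), the product of all factors after the first has coefficients 0,1,0,1,0,2,1,2,1,2,2,2,2,2,2,2,2,1 for degrees 0…17.
[t¹⁷] = 1·1 + 1·2 + 1·2 = 5.

5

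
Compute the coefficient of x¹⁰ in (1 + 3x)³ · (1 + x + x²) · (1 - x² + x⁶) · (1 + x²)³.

23

(1 + 3x)³ has coefficients 1,9,27,27 for degrees 0…3.
(1 + x + x²) has coefficients 1,1,1,0,0,0,0,0,0,0,0 for degrees 0…10.
Multiplying by (1 - x² + x⁶) gives running coefficients 1,1,0,-1,-1,0,1,1,1,0,0 for degrees 0…10.
Finally multiplying by (1 + x²)³, the product of all factors after the first has coefficients 1,1,3,2,2,0,-1,-1,1,2,5 for degrees 0…10.
[x¹⁰] = 1·5 + 9·2 + 27·1 + 27·(-1) = 23.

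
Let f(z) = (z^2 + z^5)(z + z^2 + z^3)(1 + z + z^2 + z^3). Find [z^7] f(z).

(z^2 + z^5) has coefficients 0,0,1,0,0,1 for degrees 0…5.
(z + z^2 + z^3) has coefficients 0,1,1,1,0,0,0,0 for degrees 0…7.
Finally multiplying by (1 + z + z^2 + z^3), the product of all factors after the first has coefficients 0,1,2,3,3,2,1,0 for degrees 0…7.
[z^7] = 1·2 + 1·2 = 4.

4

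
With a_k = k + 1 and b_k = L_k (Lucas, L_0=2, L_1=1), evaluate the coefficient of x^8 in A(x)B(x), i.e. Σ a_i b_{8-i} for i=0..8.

This is [x^8] in the product of the two ordinary generating functions.
Σ = 1·47 + 2·29 + 3·18 + 4·11 + 5·7 + 6·4 + 7·3 + 8·1 + 9·2 = 309.

309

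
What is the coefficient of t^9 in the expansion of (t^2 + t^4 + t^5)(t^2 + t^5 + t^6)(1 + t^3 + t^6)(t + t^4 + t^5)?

2

(t^2 + t^4 + t^5) has coefficients 0,0,1,0,1,1 for degrees 0…5.
(t^2 + t^5 + t^6) has coefficients 0,0,1,0,0,1,1,0,0,0 for degrees 0…9.
Multiplying by (1 + t^3 + t^6) gives running coefficients 0,0,1,0,0,2,1,0,2,1 for degrees 0…9.
Finally multiplying by (t + t^4 + t^5), the product of all factors after the first has coefficients 0,0,0,1,0,0,3,2,0,4 for degrees 0…9.
[t^9] = 1·2 + 1·0 + 1·0 = 2.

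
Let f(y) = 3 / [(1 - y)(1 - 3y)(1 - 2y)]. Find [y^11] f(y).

2366910

Partial fractions give a closed form: a_n = (3/2)·1^n + (27/2)·3^n + (-12)·2^n.
At n = 11: a_11 = 2366910.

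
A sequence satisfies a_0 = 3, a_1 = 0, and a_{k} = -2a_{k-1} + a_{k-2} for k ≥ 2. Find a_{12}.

17223

The ordinary generating function has denominator 1 + 2q - q^2.
Iterating the recurrence: a_0,…,a_{12} = 3, 0, 3, -6, 15, -36, 87, -210, 507, -1224, 2955, -7134, 17223.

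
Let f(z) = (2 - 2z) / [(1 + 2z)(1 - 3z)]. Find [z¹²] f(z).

The denominator gives the recurrence a_n = a_(n−1) + 6a_(n−2) for n ≥ 3; the numerator fixes a_0 = 2, a_1 = 0, a_2 = 12.
Iterating: 2, 0, 12, 12, 84, 156, 660, 1596, 5556, 15132, 48468, 139260, 430068, so a_12 = 430068.

430068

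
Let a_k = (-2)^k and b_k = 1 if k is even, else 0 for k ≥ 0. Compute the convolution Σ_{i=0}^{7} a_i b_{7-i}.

-170

This is [x^7] in the product of the two ordinary generating functions.
Σ = 1·0 − 2·1 + 4·0 − 8·1 + 16·0 − 32·1 + 64·0 − 128·1 = -170.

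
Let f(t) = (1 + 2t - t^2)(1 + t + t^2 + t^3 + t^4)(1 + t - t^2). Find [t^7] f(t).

-2

(1 + 2t - t^2) has coefficients 1,2,-1 for degrees 0…2.
(1 + t + t^2 + t^3 + t^4) has coefficients 1,1,1,1,1,0,0,0 for degrees 0…7.
Finally multiplying by (1 + t - t^2), the product of all factors after the first has coefficients 1,2,1,1,1,0,-1,0 for degrees 0…7.
[t^7] = 1·0 + 2·(-1) − 1·0 = -2.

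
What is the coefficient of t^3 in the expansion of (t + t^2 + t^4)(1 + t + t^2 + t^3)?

2

(t + t^2 + t^4) has coefficients 0,1,1,0 for degrees 0…3.
(1 + t + t^2 + t^3) has coefficients 1,1,1,1 for degrees 0…3.
[t^3] = 1·1 + 1·1 = 2.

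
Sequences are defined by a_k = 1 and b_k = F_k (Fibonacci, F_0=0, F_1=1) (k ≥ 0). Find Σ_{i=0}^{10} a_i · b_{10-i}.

Write out a_i and b_{10-i} for i = 0,…,10 and sum the products.
Σ = 1·55 + 1·34 + 1·21 + 1·13 + 1·8 + 1·5 + 1·3 + 1·2 + 1·1 + 1·1 + 1·0 = 143.

143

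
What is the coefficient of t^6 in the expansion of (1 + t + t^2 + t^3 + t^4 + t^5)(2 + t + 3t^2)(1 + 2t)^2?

52

(1 + t + t^2 + t^3 + t^4 + t^5) has coefficients 1,1,1,1,1,1 for degrees 0…5.
(2 + t + 3t^2) has coefficients 2,1,3,0,0,0,0 for degrees 0…6.
Finally multiplying by (1 + 2t)^2, the product of all factors after the first has coefficients 2,9,15,16,12,0,0 for degrees 0…6.
[t^6] = 1·0 + 1·0 + 1·12 + 1·16 + 1·15 + 1·9 = 52.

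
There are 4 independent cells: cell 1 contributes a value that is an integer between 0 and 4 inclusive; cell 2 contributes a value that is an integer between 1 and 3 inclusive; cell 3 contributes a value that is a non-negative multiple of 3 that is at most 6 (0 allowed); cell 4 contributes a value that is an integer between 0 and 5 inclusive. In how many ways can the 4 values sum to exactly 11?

27

The generating function for the choices is (1 + x + x^2 + x^3 + x^4)·(x + x^2 + x^3)·(1 + x^3 + x^6)·(1 + x + x^2 + x^3 + x^4 + x^5); the count is [x^11].
(1 + x + x^2 + x^3 + x^4) has coefficients 1,1,1,1,1 for degrees 0…4.
(x + x^2 + x^3) has coefficients 0,1,1,1,0,0,0,0,0,0,0,0 for degrees 0…11.
Multiplying by (1 + x^3 + x^6) gives running coefficients 0,1,1,1,1,1,1,1,1,1,0,0 for degrees 0…11.
Finally multiplying by (1 + x + x^2 + x^3 + x^4 + x^5), the product of all factors after the first has coefficients 0,1,2,3,4,5,6,6,6,6,5,4 for degrees 0…11.
[x^11] = 1·4 + 1·5 + 1·6 + 1·6 + 1·6 = 27.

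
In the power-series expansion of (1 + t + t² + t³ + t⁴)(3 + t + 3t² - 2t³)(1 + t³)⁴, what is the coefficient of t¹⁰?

(1 + t + t² + t³ + t⁴) has coefficients 1,1,1,1,1 for degrees 0…4.
(3 + t + 3t² - 2t³) has coefficients 3,1,3,-2,0,0,0,0,0,0,0 for degrees 0…10.
Finally multiplying by (1 + t³)⁴, the product of all factors after the first has coefficients 3,1,3,10,4,12,10,6,18,0,4 for degrees 0…10.
[t¹⁰] = 1·4 + 1·0 + 1·18 + 1·6 + 1·10 = 38.

38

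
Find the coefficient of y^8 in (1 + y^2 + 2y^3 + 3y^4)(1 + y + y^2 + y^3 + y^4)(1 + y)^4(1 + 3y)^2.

(1 + y^2 + 2y^3 + 3y^4) has coefficients 1,0,1,2,3 for degrees 0…4.
(1 + y + y^2 + y^3 + y^4) has coefficients 1,1,1,1,1,0,0,0,0 for degrees 0…8.
Multiplying by (1 + y)^4 gives running coefficients 1,5,11,15,16,15,11,5,1 for degrees 0…8.
Finally multiplying by (1 + 3y)^2, the product of all factors after the first has coefficients 1,11,50,126,205,246,245,206,130 for degrees 0…8.
[y^8] = 1·130 + 1·245 + 2·246 + 3·205 = 1482.

1482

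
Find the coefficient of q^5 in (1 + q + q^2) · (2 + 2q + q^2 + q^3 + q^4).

2

(1 + q + q^2) has coefficients 1,1,1 for degrees 0…2.
(2 + 2q + q^2 + q^3 + q^4) has coefficients 2,2,1,1,1,0 for degrees 0…5.
[q^5] = 1·0 + 1·1 + 1·1 = 2.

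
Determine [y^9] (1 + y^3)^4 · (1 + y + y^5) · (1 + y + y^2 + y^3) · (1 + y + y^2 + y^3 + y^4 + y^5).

(1 + y^3)^4 has coefficients 1,0,0,4,0,0,6,0,0,4 for degrees 0…9.
(1 + y + y^5) has coefficients 1,1,0,0,0,1,0,0,0,0 for degrees 0…9.
Multiplying by (1 + y + y^2 + y^3) gives running coefficients 1,2,2,2,1,1,1,1,1,0 for degrees 0…9.
Finally multiplying by (1 + y + y^2 + y^3 + y^4 + y^5), the product of all factors after the first has coefficients 1,3,5,7,8,9,9,8,7,5 for degrees 0…9.
[y^9] = 1·5 + 4·9 + 6·7 + 4·1 = 87.

87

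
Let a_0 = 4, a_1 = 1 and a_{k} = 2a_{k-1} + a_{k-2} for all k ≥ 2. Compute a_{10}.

The ordinary generating function has denominator 1 - 2t - t^2.
Iterating the recurrence: a_0,…,a_{10} = 4, 1, 6, 13, 32, 77, 186, 449, 1084, 2617, 6318.

6318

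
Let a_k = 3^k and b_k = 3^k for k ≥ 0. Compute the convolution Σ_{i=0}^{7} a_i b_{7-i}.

This is [x^7] in the product of the two ordinary generating functions.
Σ = 1·2187 + 3·729 + 9·243 + 27·81 + 81·27 + 243·9 + 729·3 + 2187·1 = 17496.

17496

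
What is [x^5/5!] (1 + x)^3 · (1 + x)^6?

The EGF product rule gives c_5 = Σ_{k_1+k_2=5} C(5; k_1,k_2) · ∏ g_i(k_i), where (1+x)^3 gives the falling factorial (3)_k; (1+x)^6 gives the falling factorial (6)_k.
g_1(k) for k = 0…5: 1, 3, 6, 6, 0, 0.
g_2(k) for k = 0…5: 1, 6, 30, 120, 360, 720.
c_5 = Σ_k C(5,k)·g_1(k)·g_2(5−k) = 1·1·720 + 5·3·360 + 10·6·120 + 10·6·30 = 720 + 5400 + 7200 + 1800 = 15120.

15120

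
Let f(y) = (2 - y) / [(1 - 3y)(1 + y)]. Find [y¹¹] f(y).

221433

Partial fractions give a closed form: a_n = (5/4)·3^n + (3/4)·(-1)^n.
At n = 11: a_11 = 221433.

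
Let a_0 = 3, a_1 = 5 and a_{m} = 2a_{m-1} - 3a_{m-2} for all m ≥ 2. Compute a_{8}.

163

The ordinary generating function has denominator 1 - 2t + 3t^2.
Iterating the recurrence: a_0,…,a_{8} = 3, 5, 1, -13, -29, -19, 49, 155, 163.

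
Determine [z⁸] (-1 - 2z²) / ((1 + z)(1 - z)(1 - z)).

The denominator gives the recurrence a_n = a_(n−1) + a_(n−2) − a_(n−3) for n ≥ 3; the numerator fixes a_0 = -1, a_1 = -1, a_2 = -4.
Iterating: -1, -1, -4, -4, -7, -7, -10, -10, -13, so a_8 = -13.

-13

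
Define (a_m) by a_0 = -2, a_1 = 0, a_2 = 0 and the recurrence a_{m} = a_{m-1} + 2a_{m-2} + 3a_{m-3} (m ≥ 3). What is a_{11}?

-3366

The ordinary generating function has denominator 1 - t - 2t^2 - 3t^3.
Iterating the recurrence: a_0,…,a_{11} = -2, 0, 0, -6, -6, -18, -48, -102, -252, -600, -1410, -3366.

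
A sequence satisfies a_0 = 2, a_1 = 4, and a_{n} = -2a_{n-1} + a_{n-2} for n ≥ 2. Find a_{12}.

The ordinary generating function has denominator 1 + 2z - z^2.
Iterating the recurrence: a_0,…,a_{12} = 2, 4, -6, 16, -38, 92, -222, 536, -1294, 3124, -7542, 18208, -43958.

-43958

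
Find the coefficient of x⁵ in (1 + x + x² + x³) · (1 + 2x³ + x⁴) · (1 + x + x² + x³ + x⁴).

11

(1 + x + x² + x³) has coefficients 1,1,1,1 for degrees 0…3.
(1 + 2x³ + x⁴) has coefficients 1,0,0,2,1,0 for degrees 0…5.
Finally multiplying by (1 + x + x² + x³ + x⁴), the product of all factors after the first has coefficients 1,1,1,3,4,3 for degrees 0…5.
[x⁵] = 1·3 + 1·4 + 1·3 + 1·1 = 11.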